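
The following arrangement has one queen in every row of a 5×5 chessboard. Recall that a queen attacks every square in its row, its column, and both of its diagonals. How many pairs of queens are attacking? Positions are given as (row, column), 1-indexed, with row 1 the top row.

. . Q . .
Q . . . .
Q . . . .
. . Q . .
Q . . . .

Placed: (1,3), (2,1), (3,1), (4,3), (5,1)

Same column: (1,3)–(4,3) (column 3); (2,1)–(3,1) (column 1); (2,1)–(5,1) (column 1); (3,1)–(5,1) (column 1).
Same diagonal: (1,3)–(3,1) (|1−3| = |3−1| = 2); (2,1)–(4,3) (|2−4| = |1−3| = 2).
Total attacking pairs: 6.

6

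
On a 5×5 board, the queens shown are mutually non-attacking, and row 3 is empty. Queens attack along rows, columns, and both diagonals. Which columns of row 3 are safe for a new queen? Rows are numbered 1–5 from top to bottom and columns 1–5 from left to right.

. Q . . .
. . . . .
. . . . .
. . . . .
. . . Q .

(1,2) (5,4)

columns 1, 3, 5

(1,2) attacks row 3 at column 2 and diagonals 4.
(5,4) attacks row 3 at column 4 and diagonals 2.
Attacked columns: {2, 4}. Safe: {1, 3, 5}.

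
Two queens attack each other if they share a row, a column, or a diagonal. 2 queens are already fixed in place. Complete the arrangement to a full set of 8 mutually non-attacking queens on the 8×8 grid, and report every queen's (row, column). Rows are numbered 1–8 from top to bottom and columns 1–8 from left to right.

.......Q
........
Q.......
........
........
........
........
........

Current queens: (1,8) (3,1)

Row 2: attacked by (1,8)→{7,8}; (3,1)→{1,2}. Safe: 3, 4, 5, 6. Place at column 4.
Row 4: attacked by (1,8)→{5,8}; (2,4)→{2,4,6}; (3,1)→{1,2}. Safe: 3, 7. Place at column 3.
Row 5: attacked by (1,8)→{4,8}; (2,4)→{1,4,7}; (3,1)→{1,3}; (4,3)→{2,3,4}. Safe: 5, 6. Place at column 6.
Row 6: attacked by (1,8)→{3,8}; (2,4)→{4,8}; (3,1)→{1,4}; (4,3)→{1,3,5}; (5,6)→{5,6,7}. Safe: 2. Place at column 2.
Row 7: attacked by (1,8)→{2,8}; (2,4)→{4}; (3,1)→{1,5}; (4,3)→{3,6}; (5,6)→{4,6,8}; (6,2)→{1,2,3}. Safe: 7. Place at column 7.
Row 8: attacked by (1,8)→{1,8}; (2,4)→{4}; (3,1)→{1,6}; (4,3)→{3,7}; (5,6)→{3,6}; (6,2)→{2,4}; (7,7)→{6,7,8}. Safe: 5. Place at column 5.
Columns [8, 4, 1, 3, 6, 2, 7, 5], r−c [-7, -2, 2, 1, -1, 4, 0, 3], r+c [9, 6, 4, 7, 11, 8, 14, 13] are all distinct, so no two queens attack.

(1,8) (2,4) (3,1) (4,3) (5,6) (6,2) (7,7) (8,5)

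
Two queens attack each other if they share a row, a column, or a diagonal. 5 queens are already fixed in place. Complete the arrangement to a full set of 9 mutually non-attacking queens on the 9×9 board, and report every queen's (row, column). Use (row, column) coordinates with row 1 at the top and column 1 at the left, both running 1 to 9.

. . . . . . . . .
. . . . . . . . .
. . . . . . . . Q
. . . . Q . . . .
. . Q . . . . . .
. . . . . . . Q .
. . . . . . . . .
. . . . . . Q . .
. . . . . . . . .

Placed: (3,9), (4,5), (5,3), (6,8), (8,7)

Row 1: attacked by (3,9)→{7,9}; (4,5)→{2,5,8}; (5,3)→{3,7}; (6,8)→{3,8}; (8,7)→{7}. Safe: 1, 4, 6. Place at column 6.
Row 2: attacked by (1,6)→{5,6,7}; (3,9)→{8,9}; (4,5)→{3,5,7}; (5,3)→{3,6}; (6,8)→{4,8}; (8,7)→{1,7}. Safe: 2. Place at column 2.
Row 7: attacked by (1,6)→{6}; (2,2)→{2,7}; (3,9)→{5,9}; (4,5)→{2,5,8}; (5,3)→{1,3,5}; (6,8)→{7,8,9}; (8,7)→{6,7,8}. Safe: 4. Place at column 4.
Row 9: attacked by (1,6)→{6}; (2,2)→{2,9}; (3,9)→{3,9}; (4,5)→{5}; (5,3)→{3,7}; (6,8)→{5,8}; (7,4)→{2,4,6}; (8,7)→{6,7,8}. Safe: 1. Place at column 1.
Columns [6, 2, 9, 5, 3, 8, 4, 7, 1], r−c [-5, 0, -6, -1, 2, -2, 3, 1, 8], r+c [7, 4, 12, 9, 8, 14, 11, 15, 10] are all distinct, so no two queens attack.

(1,6) (2,2) (3,9) (4,5) (5,3) (6,8) (7,4) (8,7) (9,1)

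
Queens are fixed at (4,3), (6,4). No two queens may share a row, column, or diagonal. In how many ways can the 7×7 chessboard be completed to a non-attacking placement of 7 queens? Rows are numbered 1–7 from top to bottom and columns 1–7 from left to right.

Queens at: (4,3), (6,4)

1

Branch on row 1: col 1 → 0; col 2 → 0; col 5 → 1; col 7 → 0.
Sum: 0 + 0 + 1 + 0 = 1.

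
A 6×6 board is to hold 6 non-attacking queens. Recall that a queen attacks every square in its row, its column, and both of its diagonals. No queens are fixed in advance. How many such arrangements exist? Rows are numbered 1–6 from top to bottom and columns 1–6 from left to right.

Branch on row 1: col 1 → 0; col 2 → 1; col 3 → 1; col 4 → 1; col 5 → 1; col 6 → 0.
Sum: 0 + 1 + 1 + 1 + 1 + 0 = 4.
(This is the classic 6-queens count.)

4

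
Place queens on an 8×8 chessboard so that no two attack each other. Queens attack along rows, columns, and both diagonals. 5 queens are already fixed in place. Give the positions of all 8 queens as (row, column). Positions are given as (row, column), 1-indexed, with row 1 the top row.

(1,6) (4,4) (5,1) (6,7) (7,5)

(1,6) (2,8) (3,2) (4,4) (5,1) (6,7) (7,5) (8,3)

Row 2: attacked by (1,6)→{5,6,7}; (4,4)→{2,4,6}; (5,1)→{1,4}; (6,7)→{3,7}; (7,5)→{5}. Safe: 8. Place at column 8.
Row 3: attacked by (1,6)→{4,6,8}; (2,8)→{7,8}; (4,4)→{3,4,5}; (5,1)→{1,3}; (6,7)→{4,7}; (7,5)→{1,5}. Safe: 2. Place at column 2.
Row 8: attacked by (1,6)→{6}; (2,8)→{2,8}; (3,2)→{2,7}; (4,4)→{4,8}; (5,1)→{1,4}; (6,7)→{5,7}; (7,5)→{4,5,6}. Safe: 3. Place at column 3.
Columns [6, 8, 2, 4, 1, 7, 5, 3], r−c [-5, -6, 1, 0, 4, -1, 2, 5], r+c [7, 10, 5, 8, 6, 13, 12, 11] are all distinct, so no two queens attack.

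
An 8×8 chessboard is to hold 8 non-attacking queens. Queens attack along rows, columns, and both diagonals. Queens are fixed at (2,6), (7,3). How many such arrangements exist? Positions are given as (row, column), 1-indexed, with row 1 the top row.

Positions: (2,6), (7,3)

3

Branch on row 1: col 1 → 0; col 2 → 1; col 4 → 2; col 8 → 0.
Sum: 0 + 1 + 2 + 0 = 3.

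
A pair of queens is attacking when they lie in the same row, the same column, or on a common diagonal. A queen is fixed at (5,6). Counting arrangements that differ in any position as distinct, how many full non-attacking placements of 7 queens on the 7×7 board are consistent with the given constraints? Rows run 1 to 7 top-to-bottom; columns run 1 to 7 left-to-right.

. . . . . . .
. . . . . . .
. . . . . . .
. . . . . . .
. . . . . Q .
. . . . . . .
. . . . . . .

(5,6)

Branch on row 1: col 1 → 1; col 3 → 1; col 4 → 2; col 5 → 1; col 7 → 1.
Sum: 1 + 1 + 2 + 1 + 1 = 6.

6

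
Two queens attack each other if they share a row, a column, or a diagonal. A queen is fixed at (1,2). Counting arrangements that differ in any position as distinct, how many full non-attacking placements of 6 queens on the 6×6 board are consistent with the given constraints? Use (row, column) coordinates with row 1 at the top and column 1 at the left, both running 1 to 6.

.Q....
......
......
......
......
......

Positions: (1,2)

1

Branch on row 2: col 4 → 1; col 5 → 0; col 6 → 0.
Sum: 1 + 0 + 0 = 1.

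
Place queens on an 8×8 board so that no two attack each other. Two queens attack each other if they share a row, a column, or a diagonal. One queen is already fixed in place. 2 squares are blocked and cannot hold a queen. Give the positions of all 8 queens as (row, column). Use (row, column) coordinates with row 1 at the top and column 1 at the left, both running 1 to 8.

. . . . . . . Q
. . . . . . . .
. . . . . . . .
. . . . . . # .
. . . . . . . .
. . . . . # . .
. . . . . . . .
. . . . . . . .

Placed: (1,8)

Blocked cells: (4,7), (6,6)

(1,8) (2,2) (3,4) (4,1) (5,7) (6,5) (7,3) (8,6)

Row 2: attacked by (1,8)→{7,8}. Safe: 1, 2, 3, 4, 5, 6. Place at column 2.
Row 3: attacked by (1,8)→{6,8}; (2,2)→{1,2,3}. Safe: 4, 5, 7. Place at column 4.
Row 4: attacked by (1,8)→{5,8}; (2,2)→{2,4}; (3,4)→{3,4,5}. Blocked: 7. Safe: 1, 6. Place at column 1.
Row 5: attacked by (1,8)→{4,8}; (2,2)→{2,5}; (3,4)→{2,4,6}; (4,1)→{1,2}. Safe: 3, 7. Place at column 7.
Row 6: attacked by (1,8)→{3,8}; (2,2)→{2,6}; (3,4)→{1,4,7}; (4,1)→{1,3}; (5,7)→{6,7,8}. Blocked: 6. Safe: 5. Place at column 5.
Row 7: attacked by (1,8)→{2,8}; (2,2)→{2,7}; (3,4)→{4,8}; (4,1)→{1,4}; (5,7)→{5,7}; (6,5)→{4,5,6}. Safe: 3. Place at column 3.
Row 8: attacked by (1,8)→{1,8}; (2,2)→{2,8}; (3,4)→{4}; (4,1)→{1,5}; (5,7)→{4,7}; (6,5)→{3,5,7}; (7,3)→{2,3,4}. Safe: 6. Place at column 6.
Columns [8, 2, 4, 1, 7, 5, 3, 6], r−c [-7, 0, -1, 3, -2, 1, 4, 2], r+c [9, 4, 7, 5, 12, 11, 10, 14] are all distinct, so no two queens attack.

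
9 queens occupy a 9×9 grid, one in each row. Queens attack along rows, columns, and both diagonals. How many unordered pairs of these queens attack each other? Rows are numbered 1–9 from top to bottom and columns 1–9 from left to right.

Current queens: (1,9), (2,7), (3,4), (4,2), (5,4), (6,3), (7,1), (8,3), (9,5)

Same column: (3,4)–(5,4) (column 4); (6,3)–(8,3) (column 3).
Same diagonal: (2,7)–(5,4) (|2−5| = |7−4| = 3); (2,7)–(6,3) (|2−6| = |7−3| = 4); (5,4)–(6,3) (|5−6| = |4−3| = 1).
Total attacking pairs: 5.

5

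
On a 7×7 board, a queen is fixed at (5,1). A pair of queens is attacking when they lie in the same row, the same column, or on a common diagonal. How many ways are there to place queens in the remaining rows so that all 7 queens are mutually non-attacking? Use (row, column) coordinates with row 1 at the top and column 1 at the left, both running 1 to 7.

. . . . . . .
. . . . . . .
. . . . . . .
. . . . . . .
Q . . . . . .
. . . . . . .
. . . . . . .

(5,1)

6

Branch on row 1: col 2 → 2; col 3 → 1; col 4 → 0; col 6 → 2; col 7 → 1.
Sum: 2 + 1 + 0 + 2 + 1 = 6.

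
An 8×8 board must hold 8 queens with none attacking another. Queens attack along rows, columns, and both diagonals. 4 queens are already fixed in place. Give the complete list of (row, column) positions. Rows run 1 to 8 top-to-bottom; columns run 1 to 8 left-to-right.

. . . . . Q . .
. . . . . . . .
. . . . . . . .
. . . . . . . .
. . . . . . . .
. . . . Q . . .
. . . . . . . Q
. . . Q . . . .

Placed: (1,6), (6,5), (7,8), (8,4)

(1,6) (2,2) (3,7) (4,1) (5,3) (6,5) (7,8) (8,4)

Row 2: attacked by (1,6)→{5,6,7}; (6,5)→{1,5}; (7,8)→{3,8}; (8,4)→{4}. Safe: 2. Place at column 2.
Row 3: attacked by (1,6)→{4,6,8}; (2,2)→{1,2,3}; (6,5)→{2,5,8}; (7,8)→{4,8}; (8,4)→{4}. Safe: 7. Place at column 7.
Row 4: attacked by (1,6)→{3,6}; (2,2)→{2,4}; (3,7)→{6,7,8}; (6,5)→{3,5,7}; (7,8)→{5,8}; (8,4)→{4,8}. Safe: 1. Place at column 1.
Row 5: attacked by (1,6)→{2,6}; (2,2)→{2,5}; (3,7)→{5,7}; (4,1)→{1,2}; (6,5)→{4,5,6}; (7,8)→{6,8}; (8,4)→{1,4,7}. Safe: 3. Place at column 3.
Columns [6, 2, 7, 1, 3, 5, 8, 4], r−c [-5, 0, -4, 3, 2, 1, -1, 4], r+c [7, 4, 10, 5, 8, 11, 15, 12] are all distinct, so no two queens attack.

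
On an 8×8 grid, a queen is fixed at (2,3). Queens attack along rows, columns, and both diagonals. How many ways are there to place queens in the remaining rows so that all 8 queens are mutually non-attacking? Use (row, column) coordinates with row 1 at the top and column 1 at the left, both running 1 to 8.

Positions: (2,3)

14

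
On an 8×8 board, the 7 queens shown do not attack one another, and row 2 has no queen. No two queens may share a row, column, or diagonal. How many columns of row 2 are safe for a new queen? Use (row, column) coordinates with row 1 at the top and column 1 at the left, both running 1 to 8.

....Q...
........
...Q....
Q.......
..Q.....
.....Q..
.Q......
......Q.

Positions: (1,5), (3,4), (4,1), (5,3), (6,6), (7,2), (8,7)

1

(1,5) attacks row 2 at column 5 and diagonals 4, 6.
(3,4) attacks row 2 at column 4 and diagonals 3, 5.
(4,1) attacks row 2 at column 1 and diagonals 3.
(5,3) attacks row 2 at column 3 and diagonals 6.
(6,6) attacks row 2 at column 6 and diagonals 2.
(7,2) attacks row 2 at column 2 and diagonals 7.
(8,7) attacks row 2 at column 7 and diagonals 1.
Attacked columns: {1, 2, 3, 4, 5, 6, 7}. Safe: {8}.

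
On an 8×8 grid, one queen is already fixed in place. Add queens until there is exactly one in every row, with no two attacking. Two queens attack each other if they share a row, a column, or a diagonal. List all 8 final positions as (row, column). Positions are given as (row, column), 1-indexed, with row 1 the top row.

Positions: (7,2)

Row 1: attacked by (7,2)→{2,8}. Safe: 1, 3, 4, 5, 6, 7. Place at column 1.
Row 2: attacked by (1,1)→{1,2}; (7,2)→{2,7}. Safe: 3, 4, 5, 6, 8. Place at column 5.
Row 3: attacked by (1,1)→{1,3}; (2,5)→{4,5,6}; (7,2)→{2,6}. Safe: 7, 8. Place at column 8.
Row 4: attacked by (1,1)→{1,4}; (2,5)→{3,5,7}; (3,8)→{7,8}; (7,2)→{2,5}. Safe: 6. Place at column 6.
Row 5: attacked by (1,1)→{1,5}; (2,5)→{2,5,8}; (3,8)→{6,8}; (4,6)→{5,6,7}; (7,2)→{2,4}. Safe: 3. Place at column 3.
Row 6: attacked by (1,1)→{1,6}; (2,5)→{1,5}; (3,8)→{5,8}; (4,6)→{4,6,8}; (5,3)→{2,3,4}; (7,2)→{1,2,3}. Safe: 7. Place at column 7.
Row 8: attacked by (1,1)→{1,8}; (2,5)→{5}; (3,8)→{3,8}; (4,6)→{2,6}; (5,3)→{3,6}; (6,7)→{5,7}; (7,2)→{1,2,3}. Safe: 4. Place at column 4.
Columns [1, 5, 8, 6, 3, 7, 2, 4], r−c [0, -3, -5, -2, 2, -1, 5, 4], r+c [2, 7, 11, 10, 8, 13, 9, 12] are all distinct, so no two queens attack.

(1,1) (2,5) (3,8) (4,6) (5,3) (6,7) (7,2) (8,4)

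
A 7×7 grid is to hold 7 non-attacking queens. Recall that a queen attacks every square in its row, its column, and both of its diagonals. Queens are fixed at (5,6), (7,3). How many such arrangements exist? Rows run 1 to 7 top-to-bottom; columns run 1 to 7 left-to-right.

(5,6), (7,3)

Branch on row 1: col 1 → 0; col 4 → 1; col 5 → 1; col 7 → 0.
Sum: 0 + 1 + 1 + 0 = 2.

2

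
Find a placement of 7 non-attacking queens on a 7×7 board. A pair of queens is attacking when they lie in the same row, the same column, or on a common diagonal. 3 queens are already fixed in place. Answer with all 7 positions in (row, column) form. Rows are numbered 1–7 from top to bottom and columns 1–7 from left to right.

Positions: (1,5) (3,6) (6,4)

Row 2: attacked by (1,5)→{4,5,6}; (3,6)→{5,6,7}; (6,4)→{4}. Safe: 1, 2, 3. Place at column 2.
Row 4: attacked by (1,5)→{2,5}; (2,2)→{2,4}; (3,6)→{5,6,7}; (6,4)→{2,4,6}. Safe: 1, 3. Place at column 3.
Row 5: attacked by (1,5)→{1,5}; (2,2)→{2,5}; (3,6)→{4,6}; (4,3)→{2,3,4}; (6,4)→{3,4,5}. Safe: 7. Place at column 7.
Row 7: attacked by (1,5)→{5}; (2,2)→{2,7}; (3,6)→{2,6}; (4,3)→{3,6}; (5,7)→{5,7}; (6,4)→{3,4,5}. Safe: 1. Place at column 1.
Columns [5, 2, 6, 3, 7, 4, 1], r−c [-4, 0, -3, 1, -2, 2, 6], r+c [6, 4, 9, 7, 12, 10, 8] are all distinct, so no two queens attack.

(1,5) (2,2) (3,6) (4,3) (5,7) (6,4) (7,1)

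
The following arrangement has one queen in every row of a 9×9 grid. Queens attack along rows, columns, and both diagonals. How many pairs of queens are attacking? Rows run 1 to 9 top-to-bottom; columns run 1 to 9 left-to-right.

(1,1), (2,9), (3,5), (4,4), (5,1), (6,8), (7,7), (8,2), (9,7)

Same column: (1,1)–(5,1) (column 1); (7,7)–(9,7) (column 7).
Same diagonal: (1,1)–(4,4) (|1−4| = |1−4| = 3); (1,1)–(7,7) (|1−7| = |1−7| = 6); (3,5)–(4,4) (|3−4| = |5−4| = 1); (3,5)–(6,8) (|3−6| = |5−8| = 3); (4,4)–(7,7) (|4−7| = |4−7| = 3); (6,8)–(7,7) (|6−7| = |8−7| = 1).
Total attacking pairs: 8.

8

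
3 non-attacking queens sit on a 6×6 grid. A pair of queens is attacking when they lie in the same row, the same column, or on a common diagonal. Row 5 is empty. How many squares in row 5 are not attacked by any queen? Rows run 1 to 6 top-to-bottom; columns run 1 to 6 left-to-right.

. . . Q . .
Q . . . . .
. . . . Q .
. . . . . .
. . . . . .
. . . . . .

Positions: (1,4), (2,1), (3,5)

2

(1,4) attacks row 5 at column 4.
(2,1) attacks row 5 at column 1 and diagonals 4.
(3,5) attacks row 5 at column 5 and diagonals 3.
Attacked columns: {1, 3, 4, 5}. Safe: {2, 6}.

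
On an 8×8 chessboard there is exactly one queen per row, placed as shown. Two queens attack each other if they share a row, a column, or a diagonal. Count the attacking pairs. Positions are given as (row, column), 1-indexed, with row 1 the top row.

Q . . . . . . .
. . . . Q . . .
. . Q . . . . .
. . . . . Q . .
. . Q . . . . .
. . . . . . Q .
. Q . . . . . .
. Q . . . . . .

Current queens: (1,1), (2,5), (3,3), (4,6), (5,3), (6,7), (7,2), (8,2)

4

Same column: (3,3)–(5,3) (column 3); (7,2)–(8,2) (column 2).
Same diagonal: (1,1)–(3,3) (|1−3| = |1−3| = 2); (4,6)–(8,2) (|4−8| = |6−2| = 4).
Total attacking pairs: 4.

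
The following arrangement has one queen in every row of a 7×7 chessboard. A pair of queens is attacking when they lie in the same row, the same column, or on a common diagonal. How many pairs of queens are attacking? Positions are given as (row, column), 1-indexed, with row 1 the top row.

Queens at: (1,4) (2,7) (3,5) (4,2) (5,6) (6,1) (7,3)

0

All columns are distinct and no two queens satisfy |Δrow| = |Δcol|, so no pair attacks.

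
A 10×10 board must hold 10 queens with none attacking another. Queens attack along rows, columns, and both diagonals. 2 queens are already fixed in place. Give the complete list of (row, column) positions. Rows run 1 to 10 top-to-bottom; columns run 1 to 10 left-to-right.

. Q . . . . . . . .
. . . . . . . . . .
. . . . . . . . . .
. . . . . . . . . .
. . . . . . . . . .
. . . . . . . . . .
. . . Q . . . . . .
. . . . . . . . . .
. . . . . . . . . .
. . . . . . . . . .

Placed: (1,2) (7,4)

(1,2) (2,7) (3,9) (4,3) (5,8) (6,10) (7,4) (8,6) (9,1) (10,5)

Row 2: attacked by (1,2)→{1,2,3}; (7,4)→{4,9}. Safe: 5, 6, 7, 8, 10. Place at column 7.
Row 3: attacked by (1,2)→{2,4}; (2,7)→{6,7,8}; (7,4)→{4,8}. Safe: 1, 3, 5, 9, 10. Place at column 9.
Row 4: attacked by (1,2)→{2,5}; (2,7)→{5,7,9}; (3,9)→{8,9,10}; (7,4)→{1,4,7}. Safe: 3, 6. Place at column 3.
Row 5: attacked by (1,2)→{2,6}; (2,7)→{4,7,10}; (3,9)→{7,9}; (4,3)→{2,3,4}; (7,4)→{2,4,6}. Safe: 1, 5, 8. Place at column 8.
Row 6: attacked by (1,2)→{2,7}; (2,7)→{3,7}; (3,9)→{6,9}; (4,3)→{1,3,5}; (5,8)→{7,8,9}; (7,4)→{3,4,5}. Safe: 10. Place at column 10.
Row 8: attacked by (1,2)→{2,9}; (2,7)→{1,7}; (3,9)→{4,9}; (4,3)→{3,7}; (5,8)→{5,8}; (6,10)→{8,10}; (7,4)→{3,4,5}. Safe: 6. Place at column 6.
Row 9: attacked by (1,2)→{2,10}; (2,7)→{7}; (3,9)→{3,9}; (4,3)→{3,8}; (5,8)→{4,8}; (6,10)→{7,10}; (7,4)→{2,4,6}; (8,6)→{5,6,7}. Safe: 1. Place at column 1.
Row 10: attacked by (1,2)→{2}; (2,7)→{7}; (3,9)→{2,9}; (4,3)→{3,9}; (5,8)→{3,8}; (6,10)→{6,10}; (7,4)→{1,4,7}; (8,6)→{4,6,8}; (9,1)→{1,2}. Safe: 5. Place at column 5.
Columns [2, 7, 9, 3, 8, 10, 4, 6, 1, 5], r−c [-1, -5, -6, 1, -3, -4, 3, 2, 8, 5], r+c [3, 9, 12, 7, 13, 16, 11, 14, 10, 15] are all distinct, so no two queens attack.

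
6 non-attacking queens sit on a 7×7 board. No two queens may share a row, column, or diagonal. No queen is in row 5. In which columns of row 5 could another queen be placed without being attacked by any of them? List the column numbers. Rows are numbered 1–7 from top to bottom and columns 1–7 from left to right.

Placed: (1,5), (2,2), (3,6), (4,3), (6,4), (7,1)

(1,5) attacks row 5 at column 5 and diagonals 1.
(2,2) attacks row 5 at column 2 and diagonals 5.
(3,6) attacks row 5 at column 6 and diagonals 4.
(4,3) attacks row 5 at column 3 and diagonals 2, 4.
(6,4) attacks row 5 at column 4 and diagonals 3, 5.
(7,1) attacks row 5 at column 1 and diagonals 3.
Attacked columns: {1, 2, 3, 4, 5, 6}. Safe: {7}.

columns 7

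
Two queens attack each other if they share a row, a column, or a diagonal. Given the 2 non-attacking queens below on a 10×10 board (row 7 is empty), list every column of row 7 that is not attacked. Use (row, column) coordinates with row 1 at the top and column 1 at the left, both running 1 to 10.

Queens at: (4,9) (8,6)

(4,9) attacks row 7 at column 9 and diagonals 6.
(8,6) attacks row 7 at column 6 and diagonals 5, 7.
Attacked columns: {5, 6, 7, 9}. Safe: {1, 2, 3, 4, 8, 10}.

columns 1, 2, 3, 4, 8, 10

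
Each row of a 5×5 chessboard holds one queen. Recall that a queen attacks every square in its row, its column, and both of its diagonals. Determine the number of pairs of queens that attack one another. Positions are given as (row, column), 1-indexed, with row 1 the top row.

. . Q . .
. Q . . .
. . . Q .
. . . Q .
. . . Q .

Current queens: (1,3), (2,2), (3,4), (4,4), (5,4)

5

Same column: (3,4)–(4,4) (column 4); (3,4)–(5,4) (column 4); (4,4)–(5,4) (column 4).
Same diagonal: (1,3)–(2,2) (|1−2| = |3−2| = 1); (2,2)–(4,4) (|2−4| = |2−4| = 2).
Total attacking pairs: 5.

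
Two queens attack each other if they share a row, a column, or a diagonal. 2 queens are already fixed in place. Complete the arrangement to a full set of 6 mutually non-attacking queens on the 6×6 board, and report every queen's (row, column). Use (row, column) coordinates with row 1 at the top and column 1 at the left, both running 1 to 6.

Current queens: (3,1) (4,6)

(1,5) (2,3) (3,1) (4,6) (5,4) (6,2)

Row 1: attacked by (3,1)→{1,3}; (4,6)→{3,6}. Safe: 2, 4, 5. Place at column 5.
Row 2: attacked by (1,5)→{4,5,6}; (3,1)→{1,2}; (4,6)→{4,6}. Safe: 3. Place at column 3.
Row 5: attacked by (1,5)→{1,5}; (2,3)→{3,6}; (3,1)→{1,3}; (4,6)→{5,6}. Safe: 2, 4. Place at column 4.
Row 6: attacked by (1,5)→{5}; (2,3)→{3}; (3,1)→{1,4}; (4,6)→{4,6}; (5,4)→{3,4,5}. Safe: 2. Place at column 2.
Columns [5, 3, 1, 6, 4, 2], r−c [-4, -1, 2, -2, 1, 4], r+c [6, 5, 4, 10, 9, 8] are all distinct, so no two queens attack.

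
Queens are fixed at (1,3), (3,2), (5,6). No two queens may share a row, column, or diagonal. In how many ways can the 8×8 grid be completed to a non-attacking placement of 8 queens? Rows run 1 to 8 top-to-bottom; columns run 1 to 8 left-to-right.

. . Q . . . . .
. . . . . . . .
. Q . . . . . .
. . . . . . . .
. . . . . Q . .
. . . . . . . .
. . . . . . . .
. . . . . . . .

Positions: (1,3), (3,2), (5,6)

2

Branch on row 2: col 5 → 1; col 7 → 1; col 8 → 0.
Sum: 1 + 1 + 0 = 2.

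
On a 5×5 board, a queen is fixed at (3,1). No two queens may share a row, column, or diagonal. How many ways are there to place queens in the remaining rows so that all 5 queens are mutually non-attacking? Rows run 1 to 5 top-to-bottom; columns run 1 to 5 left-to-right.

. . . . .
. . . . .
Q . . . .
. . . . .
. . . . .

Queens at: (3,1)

2

Branch on row 1: col 2 → 1; col 4 → 0; col 5 → 1.
Sum: 1 + 0 + 1 = 2.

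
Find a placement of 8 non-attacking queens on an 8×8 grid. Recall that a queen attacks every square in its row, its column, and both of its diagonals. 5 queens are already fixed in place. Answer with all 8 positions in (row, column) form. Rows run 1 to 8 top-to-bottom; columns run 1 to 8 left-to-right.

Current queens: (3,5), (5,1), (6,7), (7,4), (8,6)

Row 1: attacked by (3,5)→{3,5,7}; (5,1)→{1,5}; (6,7)→{2,7}; (7,4)→{4}; (8,6)→{6}. Safe: 8. Place at column 8.
Row 2: attacked by (1,8)→{7,8}; (3,5)→{4,5,6}; (5,1)→{1,4}; (6,7)→{3,7}; (7,4)→{4}; (8,6)→{6}. Safe: 2. Place at column 2.
Row 4: attacked by (1,8)→{5,8}; (2,2)→{2,4}; (3,5)→{4,5,6}; (5,1)→{1,2}; (6,7)→{5,7}; (7,4)→{1,4,7}; (8,6)→{2,6}. Safe: 3. Place at column 3.
Columns [8, 2, 5, 3, 1, 7, 4, 6], r−c [-7, 0, -2, 1, 4, -1, 3, 2], r+c [9, 4, 8, 7, 6, 13, 11, 14] are all distinct, so no two queens attack.

(1,8) (2,2) (3,5) (4,3) (5,1) (6,7) (7,4) (8,6)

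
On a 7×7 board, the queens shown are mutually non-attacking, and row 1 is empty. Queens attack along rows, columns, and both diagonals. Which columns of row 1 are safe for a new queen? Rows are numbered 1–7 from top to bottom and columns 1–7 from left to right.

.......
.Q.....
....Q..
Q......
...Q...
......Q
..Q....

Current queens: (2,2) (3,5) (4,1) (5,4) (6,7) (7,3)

(2,2) attacks row 1 at column 2 and diagonals 1, 3.
(3,5) attacks row 1 at column 5 and diagonals 3, 7.
(4,1) attacks row 1 at column 1 and diagonals 4.
(5,4) attacks row 1 at column 4.
(6,7) attacks row 1 at column 7 and diagonals 2.
(7,3) attacks row 1 at column 3.
Attacked columns: {1, 2, 3, 4, 5, 7}. Safe: {6}.

columns 6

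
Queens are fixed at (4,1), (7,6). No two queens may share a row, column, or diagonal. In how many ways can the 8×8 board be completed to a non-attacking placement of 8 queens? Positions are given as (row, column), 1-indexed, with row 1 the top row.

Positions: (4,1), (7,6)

3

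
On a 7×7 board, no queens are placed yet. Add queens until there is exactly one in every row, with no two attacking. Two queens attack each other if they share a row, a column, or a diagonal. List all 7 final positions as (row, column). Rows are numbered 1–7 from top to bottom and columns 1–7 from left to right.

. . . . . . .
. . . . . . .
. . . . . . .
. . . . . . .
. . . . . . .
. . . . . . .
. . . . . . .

Row 1: Safe: 1, 2, 3, 4, 5, 6, 7. Place at column 7.
Row 2: attacked by (1,7)→{6,7}. Safe: 1, 2, 3, 4, 5. Place at column 5.
Row 3: attacked by (1,7)→{5,7}; (2,5)→{4,5,6}. Safe: 1, 2, 3. Place at column 3.
Row 4: attacked by (1,7)→{4,7}; (2,5)→{3,5,7}; (3,3)→{2,3,4}. Safe: 1, 6. Place at column 1.
Row 5: attacked by (1,7)→{3,7}; (2,5)→{2,5}; (3,3)→{1,3,5}; (4,1)→{1,2}. Safe: 4, 6. Place at column 6.
Row 6: attacked by (1,7)→{2,7}; (2,5)→{1,5}; (3,3)→{3,6}; (4,1)→{1,3}; (5,6)→{5,6,7}. Safe: 4. Place at column 4.
Row 7: attacked by (1,7)→{1,7}; (2,5)→{5}; (3,3)→{3,7}; (4,1)→{1,4}; (5,6)→{4,6}; (6,4)→{3,4,5}. Safe: 2. Place at column 2.
Columns [7, 5, 3, 1, 6, 4, 2], r−c [-6, -3, 0, 3, -1, 2, 5], r+c [8, 7, 6, 5, 11, 10, 9] are all distinct, so no two queens attack.

(1,7) (2,5) (3,3) (4,1) (5,6) (6,4) (7,2)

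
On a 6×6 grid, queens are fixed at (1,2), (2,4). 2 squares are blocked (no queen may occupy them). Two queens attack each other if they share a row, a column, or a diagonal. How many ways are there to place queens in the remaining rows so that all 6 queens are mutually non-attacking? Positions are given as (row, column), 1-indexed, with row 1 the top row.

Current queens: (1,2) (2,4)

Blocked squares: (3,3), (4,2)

Branch on row 3: col 1 → 0; col 6 → 1.
Sum: 0 + 1 = 1.

1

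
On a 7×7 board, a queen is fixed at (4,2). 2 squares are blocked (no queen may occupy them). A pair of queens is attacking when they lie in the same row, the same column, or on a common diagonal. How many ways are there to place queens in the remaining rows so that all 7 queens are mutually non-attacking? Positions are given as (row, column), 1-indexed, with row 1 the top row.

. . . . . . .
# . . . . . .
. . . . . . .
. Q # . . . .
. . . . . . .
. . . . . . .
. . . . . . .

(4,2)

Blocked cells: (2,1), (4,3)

Branch on row 1: col 1 → 1; col 3 → 1; col 4 → 1; col 6 → 0; col 7 → 1.
Sum: 1 + 1 + 1 + 0 + 1 = 4.

4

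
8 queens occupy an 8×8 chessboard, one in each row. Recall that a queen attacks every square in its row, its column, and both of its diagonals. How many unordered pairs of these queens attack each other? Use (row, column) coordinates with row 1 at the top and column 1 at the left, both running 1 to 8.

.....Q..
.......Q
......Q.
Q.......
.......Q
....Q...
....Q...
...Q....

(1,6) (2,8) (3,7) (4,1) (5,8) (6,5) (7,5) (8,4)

Same column: (2,8)–(5,8) (column 8); (6,5)–(7,5) (column 5).
Same diagonal: (2,8)–(3,7) (|2−3| = |8−7| = 1); (7,5)–(8,4) (|7−8| = |5−4| = 1).
Total attacking pairs: 4.

4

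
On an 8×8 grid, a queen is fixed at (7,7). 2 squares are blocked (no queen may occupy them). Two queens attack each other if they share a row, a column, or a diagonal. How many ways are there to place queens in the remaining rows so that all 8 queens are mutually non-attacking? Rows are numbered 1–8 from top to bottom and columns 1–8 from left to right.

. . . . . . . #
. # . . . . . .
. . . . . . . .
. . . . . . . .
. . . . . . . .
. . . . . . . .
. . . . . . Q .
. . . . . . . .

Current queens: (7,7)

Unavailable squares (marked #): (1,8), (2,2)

14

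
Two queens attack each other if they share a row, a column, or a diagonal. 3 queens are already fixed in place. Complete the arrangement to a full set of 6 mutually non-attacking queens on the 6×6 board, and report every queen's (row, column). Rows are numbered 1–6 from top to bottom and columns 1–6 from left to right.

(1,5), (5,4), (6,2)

Row 2: attacked by (1,5)→{4,5,6}; (5,4)→{1,4}; (6,2)→{2,6}. Safe: 3. Place at column 3.
Row 3: attacked by (1,5)→{3,5}; (2,3)→{2,3,4}; (5,4)→{2,4,6}; (6,2)→{2,5}. Safe: 1. Place at column 1.
Row 4: attacked by (1,5)→{2,5}; (2,3)→{1,3,5}; (3,1)→{1,2}; (5,4)→{3,4,5}; (6,2)→{2,4}. Safe: 6. Place at column 6.
Columns [5, 3, 1, 6, 4, 2], r−c [-4, -1, 2, -2, 1, 4], r+c [6, 5, 4, 10, 9, 8] are all distinct, so no two queens attack.

(1,5) (2,3) (3,1) (4,6) (5,4) (6,2)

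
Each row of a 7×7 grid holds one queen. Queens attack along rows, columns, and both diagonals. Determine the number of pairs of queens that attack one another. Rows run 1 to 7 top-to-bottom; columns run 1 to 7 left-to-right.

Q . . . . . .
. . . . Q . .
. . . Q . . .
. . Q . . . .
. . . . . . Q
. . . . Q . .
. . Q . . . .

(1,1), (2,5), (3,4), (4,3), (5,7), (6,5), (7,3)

6

Same column: (2,5)–(6,5) (column 5); (4,3)–(7,3) (column 3).
Same diagonal: (2,5)–(3,4) (|2−3| = |5−4| = 1); (2,5)–(4,3) (|2−4| = |5−3| = 2); (3,4)–(4,3) (|3−4| = |4−3| = 1); (4,3)–(6,5) (|4−6| = |3−5| = 2).
Total attacking pairs: 6.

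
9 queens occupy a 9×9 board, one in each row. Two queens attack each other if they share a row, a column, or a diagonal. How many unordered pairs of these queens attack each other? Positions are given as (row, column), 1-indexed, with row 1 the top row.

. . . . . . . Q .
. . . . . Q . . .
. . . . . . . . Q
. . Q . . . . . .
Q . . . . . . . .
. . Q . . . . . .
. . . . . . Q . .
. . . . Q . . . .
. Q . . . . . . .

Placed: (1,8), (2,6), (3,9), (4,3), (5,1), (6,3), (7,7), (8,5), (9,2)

3

Same column: (4,3)–(6,3) (column 3).
Same diagonal: (1,8)–(6,3) (|1−6| = |8−3| = 5); (6,3)–(8,5) (|6−8| = |3−5| = 2).
Total attacking pairs: 3.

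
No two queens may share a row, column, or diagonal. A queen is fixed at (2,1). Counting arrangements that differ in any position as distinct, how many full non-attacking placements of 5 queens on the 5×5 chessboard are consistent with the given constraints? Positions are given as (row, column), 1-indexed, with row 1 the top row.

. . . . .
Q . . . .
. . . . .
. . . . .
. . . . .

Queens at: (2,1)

Branch on row 1: col 3 → 1; col 4 → 1; col 5 → 0.
Sum: 1 + 1 + 0 = 2.

2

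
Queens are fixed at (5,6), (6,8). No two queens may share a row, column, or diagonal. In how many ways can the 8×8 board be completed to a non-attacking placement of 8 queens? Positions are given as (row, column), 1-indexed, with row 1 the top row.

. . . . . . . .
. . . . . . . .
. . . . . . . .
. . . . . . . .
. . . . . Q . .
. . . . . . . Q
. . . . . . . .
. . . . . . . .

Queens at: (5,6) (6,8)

3

Branch on row 1: col 1 → 0; col 4 → 2; col 5 → 0; col 7 → 1.
Sum: 0 + 2 + 0 + 1 = 3.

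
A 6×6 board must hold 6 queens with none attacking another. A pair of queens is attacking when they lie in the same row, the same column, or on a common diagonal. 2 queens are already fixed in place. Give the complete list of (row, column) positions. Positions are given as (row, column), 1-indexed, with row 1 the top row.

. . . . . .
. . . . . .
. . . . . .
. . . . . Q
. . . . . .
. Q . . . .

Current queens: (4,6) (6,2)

Row 1: attacked by (4,6)→{3,6}; (6,2)→{2}. Safe: 1, 4, 5. Place at column 5.
Row 2: attacked by (1,5)→{4,5,6}; (4,6)→{4,6}; (6,2)→{2,6}. Safe: 1, 3. Place at column 3.
Row 3: attacked by (1,5)→{3,5}; (2,3)→{2,3,4}; (4,6)→{5,6}; (6,2)→{2,5}. Safe: 1. Place at column 1.
Row 5: attacked by (1,5)→{1,5}; (2,3)→{3,6}; (3,1)→{1,3}; (4,6)→{5,6}; (6,2)→{1,2,3}. Safe: 4. Place at column 4.
Columns [5, 3, 1, 6, 4, 2], r−c [-4, -1, 2, -2, 1, 4], r+c [6, 5, 4, 10, 9, 8] are all distinct, so no two queens attack.

(1,5) (2,3) (3,1) (4,6) (5,4) (6,2)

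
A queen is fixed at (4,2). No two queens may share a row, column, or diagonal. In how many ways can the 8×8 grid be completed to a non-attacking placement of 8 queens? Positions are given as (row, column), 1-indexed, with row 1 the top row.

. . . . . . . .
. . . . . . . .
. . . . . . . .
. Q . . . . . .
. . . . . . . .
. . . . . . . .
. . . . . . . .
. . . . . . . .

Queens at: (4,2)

8

Branch on row 1: col 1 → 0; col 3 → 2; col 4 → 2; col 6 → 3; col 7 → 1; col 8 → 0.
Sum: 0 + 2 + 2 + 3 + 1 + 0 = 8.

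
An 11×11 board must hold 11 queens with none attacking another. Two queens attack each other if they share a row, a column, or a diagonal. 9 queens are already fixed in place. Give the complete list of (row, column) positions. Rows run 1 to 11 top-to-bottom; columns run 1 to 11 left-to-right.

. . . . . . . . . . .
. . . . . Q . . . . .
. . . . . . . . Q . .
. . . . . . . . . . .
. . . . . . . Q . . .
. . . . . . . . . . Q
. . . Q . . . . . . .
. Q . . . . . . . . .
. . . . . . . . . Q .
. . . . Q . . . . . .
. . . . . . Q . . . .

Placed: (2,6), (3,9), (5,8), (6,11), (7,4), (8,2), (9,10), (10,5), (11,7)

Row 1: attacked by (2,6)→{5,6,7}; (3,9)→{7,9,11}; (5,8)→{4,8}; (6,11)→{6,11}; (7,4)→{4,10}; (8,2)→{2,9}; (9,10)→{2,10}; (10,5)→{5}; (11,7)→{7}. Safe: 1, 3. Place at column 1.
Row 4: attacked by (1,1)→{1,4}; (2,6)→{4,6,8}; (3,9)→{8,9,10}; (5,8)→{7,8,9}; (6,11)→{9,11}; (7,4)→{1,4,7}; (8,2)→{2,6}; (9,10)→{5,10}; (10,5)→{5,11}; (11,7)→{7}. Safe: 3. Place at column 3.
Columns [1, 6, 9, 3, 8, 11, 4, 2, 10, 5, 7], r−c [0, -4, -6, 1, -3, -5, 3, 6, -1, 5, 4], r+c [2, 8, 12, 7, 13, 17, 11, 10, 19, 15, 18] are all distinct, so no two queens attack.

(1,1) (2,6) (3,9) (4,3) (5,8) (6,11) (7,4) (8,2) (9,10) (10,5) (11,7)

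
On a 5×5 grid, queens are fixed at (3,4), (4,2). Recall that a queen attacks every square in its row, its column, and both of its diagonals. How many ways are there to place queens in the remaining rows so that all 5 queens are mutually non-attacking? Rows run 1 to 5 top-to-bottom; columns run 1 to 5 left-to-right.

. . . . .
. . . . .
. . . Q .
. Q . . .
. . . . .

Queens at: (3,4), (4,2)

Branch on row 1: col 1 → 0; col 3 → 1.
Sum: 0 + 1 = 1.

1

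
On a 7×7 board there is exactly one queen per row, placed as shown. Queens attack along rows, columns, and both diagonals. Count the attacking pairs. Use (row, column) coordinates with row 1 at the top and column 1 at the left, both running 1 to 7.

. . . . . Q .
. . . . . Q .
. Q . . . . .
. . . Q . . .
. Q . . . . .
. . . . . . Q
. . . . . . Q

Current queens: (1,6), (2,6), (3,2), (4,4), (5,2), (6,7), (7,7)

6

Same column: (1,6)–(2,6) (column 6); (3,2)–(5,2) (column 2); (6,7)–(7,7) (column 7).
Same diagonal: (1,6)–(5,2) (|1−5| = |6−2| = 4); (2,6)–(4,4) (|2−4| = |6−4| = 2); (4,4)–(7,7) (|4−7| = |4−7| = 3).
Total attacking pairs: 6.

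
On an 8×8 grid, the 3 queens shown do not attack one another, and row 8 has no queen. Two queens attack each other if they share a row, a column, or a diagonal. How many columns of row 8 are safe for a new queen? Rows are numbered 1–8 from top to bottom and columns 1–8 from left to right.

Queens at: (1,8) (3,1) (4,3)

(1,8) attacks row 8 at column 8 and diagonals 1.
(3,1) attacks row 8 at column 1 and diagonals 6.
(4,3) attacks row 8 at column 3 and diagonals 7.
Attacked columns: {1, 3, 6, 7, 8}. Safe: {2, 4, 5}.

3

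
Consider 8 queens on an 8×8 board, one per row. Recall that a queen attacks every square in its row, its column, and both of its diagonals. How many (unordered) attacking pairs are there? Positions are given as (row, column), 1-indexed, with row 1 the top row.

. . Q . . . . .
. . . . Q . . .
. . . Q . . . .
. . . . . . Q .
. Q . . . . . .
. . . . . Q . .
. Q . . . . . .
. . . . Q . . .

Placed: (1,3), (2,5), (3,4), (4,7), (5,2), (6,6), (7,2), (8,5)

Same column: (2,5)–(8,5) (column 5); (5,2)–(7,2) (column 2).
Same diagonal: (2,5)–(3,4) (|2−3| = |5−4| = 1); (2,5)–(4,7) (|2−4| = |5−7| = 2); (2,5)–(5,2) (|2−5| = |5−2| = 3); (3,4)–(5,2) (|3−5| = |4−2| = 2); (5,2)–(8,5) (|5−8| = |2−5| = 3).
Total attacking pairs: 7.

7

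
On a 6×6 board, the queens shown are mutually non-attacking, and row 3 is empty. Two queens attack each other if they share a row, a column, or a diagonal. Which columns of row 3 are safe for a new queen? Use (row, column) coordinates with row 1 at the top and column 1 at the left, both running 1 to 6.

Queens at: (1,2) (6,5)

columns 1, 3, 6

(1,2) attacks row 3 at column 2 and diagonals 4.
(6,5) attacks row 3 at column 5 and diagonals 2.
Attacked columns: {2, 4, 5}. Safe: {1, 3, 6}.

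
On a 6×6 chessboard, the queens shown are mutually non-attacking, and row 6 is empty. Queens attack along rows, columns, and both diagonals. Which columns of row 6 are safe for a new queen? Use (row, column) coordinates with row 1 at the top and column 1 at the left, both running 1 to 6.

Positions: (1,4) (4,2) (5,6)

columns 1, 3

(1,4) attacks row 6 at column 4.
(4,2) attacks row 6 at column 2 and diagonals 4.
(5,6) attacks row 6 at column 6 and diagonals 5.
Attacked columns: {2, 4, 5, 6}. Safe: {1, 3}.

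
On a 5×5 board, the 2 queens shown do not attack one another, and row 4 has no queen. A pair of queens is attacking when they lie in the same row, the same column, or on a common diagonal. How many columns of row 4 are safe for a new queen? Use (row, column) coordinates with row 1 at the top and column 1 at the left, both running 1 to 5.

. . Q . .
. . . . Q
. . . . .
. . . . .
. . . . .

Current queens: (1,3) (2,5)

3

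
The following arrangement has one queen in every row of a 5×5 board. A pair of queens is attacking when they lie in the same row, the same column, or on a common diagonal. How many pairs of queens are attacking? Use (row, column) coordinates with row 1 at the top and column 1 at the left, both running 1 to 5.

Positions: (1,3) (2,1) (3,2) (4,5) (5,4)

Same diagonal: (2,1)–(3,2) (|2−3| = |1−2| = 1); (2,1)–(5,4) (|2−5| = |1−4| = 3); (3,2)–(5,4) (|3−5| = |2−4| = 2); (4,5)–(5,4) (|4−5| = |5−4| = 1).
Total attacking pairs: 4.

4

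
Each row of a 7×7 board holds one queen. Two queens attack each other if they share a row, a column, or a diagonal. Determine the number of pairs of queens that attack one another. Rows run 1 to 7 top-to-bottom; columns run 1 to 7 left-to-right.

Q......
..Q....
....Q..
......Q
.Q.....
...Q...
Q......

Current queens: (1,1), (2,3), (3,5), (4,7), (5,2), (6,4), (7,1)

2

Same column: (1,1)–(7,1) (column 1).
Same diagonal: (3,5)–(7,1) (|3−7| = |5−1| = 4).
Total attacking pairs: 2.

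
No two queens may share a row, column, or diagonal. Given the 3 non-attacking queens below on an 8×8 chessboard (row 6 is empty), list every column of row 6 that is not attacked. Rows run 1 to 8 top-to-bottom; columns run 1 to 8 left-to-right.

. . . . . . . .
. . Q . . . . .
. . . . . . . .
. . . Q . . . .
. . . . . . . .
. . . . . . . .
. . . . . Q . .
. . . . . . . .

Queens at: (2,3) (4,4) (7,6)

columns 1, 8

(2,3) attacks row 6 at column 3 and diagonals 7.
(4,4) attacks row 6 at column 4 and diagonals 2, 6.
(7,6) attacks row 6 at column 6 and diagonals 5, 7.
Attacked columns: {2, 3, 4, 5, 6, 7}. Safe: {1, 8}.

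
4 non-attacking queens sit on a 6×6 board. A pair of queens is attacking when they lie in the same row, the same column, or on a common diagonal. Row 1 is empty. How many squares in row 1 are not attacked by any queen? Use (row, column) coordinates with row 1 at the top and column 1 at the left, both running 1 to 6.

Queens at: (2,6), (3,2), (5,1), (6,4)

1

(2,6) attacks row 1 at column 6 and diagonals 5.
(3,2) attacks row 1 at column 2 and diagonals 4.
(5,1) attacks row 1 at column 1 and diagonals 5.
(6,4) attacks row 1 at column 4.
Attacked columns: {1, 2, 4, 5, 6}. Safe: {3}.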